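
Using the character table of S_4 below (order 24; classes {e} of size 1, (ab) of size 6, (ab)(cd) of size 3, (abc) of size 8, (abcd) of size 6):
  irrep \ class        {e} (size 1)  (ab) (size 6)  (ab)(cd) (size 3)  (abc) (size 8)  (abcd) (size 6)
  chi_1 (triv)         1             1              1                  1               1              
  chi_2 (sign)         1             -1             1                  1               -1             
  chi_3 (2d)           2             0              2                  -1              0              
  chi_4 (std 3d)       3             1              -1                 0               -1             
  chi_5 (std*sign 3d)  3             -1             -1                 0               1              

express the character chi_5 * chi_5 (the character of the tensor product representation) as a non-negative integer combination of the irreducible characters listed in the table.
chi_5 tensor chi_5 = chi_1 + chi_3 + chi_4 + chi_5 (all other irreducibles have multiplicity 0).

The character of a tensor product is the pointwise product (chi_5 * chi_5)(C) = chi_5(C) * chi_5(C):
  {e}: (3)*(3), (ab): (-1)*(-1), (ab)(cd): (-1)*(-1), (abc): (0)*(0), (abcd): (1)*(1)
so (chi_5 * chi_5) takes values
  {e} -> 9, (ab) -> 1, (ab)(cd) -> 1, (abc) -> 0, (abcd) -> 1.
Now take the inner product of this character with each irreducible chi from the table, <chi_5*chi_5, chi> = (1/24) sum_C |C| (chi_5*chi_5)(C) conj(chi(C)):
  <chi_5*chi_5, chi_1> = (1/24)[1*(9)*conj(1) + 6*(1)*conj(1) + 3*(1)*conj(1) + 8*(0)*conj(1) + 6*(1)*conj(1)]
      = (1/24)[(9) + (6) + (3) + (0) + (6)] = 24/24 = 1
  <chi_5*chi_5, chi_2> = (1/24)[1*(9)*conj(1) + 6*(1)*conj(-1) + 3*(1)*conj(1) + 8*(0)*conj(1) + 6*(1)*conj(-1)]
      = (1/24)[(9) + (-6) + (3) + (0) + (-6)] = 0/24 = 0
  <chi_5*chi_5, chi_3> = (1/24)[1*(9)*conj(2) + 6*(1)*conj(0) + 3*(1)*conj(2) + 8*(0)*conj(-1) + 6*(1)*conj(0)]
      = (1/24)[(18) + (0) + (6) + (0) + (0)] = 24/24 = 1
  <chi_5*chi_5, chi_4> = (1/24)[1*(9)*conj(3) + 6*(1)*conj(1) + 3*(1)*conj(-1) + 8*(0)*conj(0) + 6*(1)*conj(-1)]
      = (1/24)[(27) + (6) + (-3) + (0) + (-6)] = 24/24 = 1
  <chi_5*chi_5, chi_5> = (1/24)[1*(9)*conj(3) + 6*(1)*conj(-1) + 3*(1)*conj(-1) + 8*(0)*conj(0) + 6*(1)*conj(1)]
      = (1/24)[(27) + (-6) + (-3) + (0) + (6)] = 24/24 = 1
Hence the multiplicities are chi_1: 1, chi_3: 1, chi_4: 1, chi_5: 1. Dimension check: dim(chi_5)*dim(chi_5) = 3*3 = 9 and sum (mult * dim) = 1*1 + 1*2 + 1*3 + 1*3 = 9.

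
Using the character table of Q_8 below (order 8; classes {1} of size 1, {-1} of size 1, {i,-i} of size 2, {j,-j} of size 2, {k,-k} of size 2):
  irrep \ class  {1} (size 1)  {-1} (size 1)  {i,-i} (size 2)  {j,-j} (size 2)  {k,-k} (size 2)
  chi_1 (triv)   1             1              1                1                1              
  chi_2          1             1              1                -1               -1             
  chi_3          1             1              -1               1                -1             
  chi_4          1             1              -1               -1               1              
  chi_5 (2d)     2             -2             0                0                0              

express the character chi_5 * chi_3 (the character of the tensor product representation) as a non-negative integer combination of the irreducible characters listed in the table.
chi_5 tensor chi_3 = chi_5 (all other irreducibles have multiplicity 0).

Why: The character of a tensor product is the pointwise product (chi_5 * chi_3)(C) = chi_5(C) * chi_3(C):
  {1}: (2)*(1), {-1}: (-2)*(1), {i,-i}: (0)*(-1), {j,-j}: (0)*(1), {k,-k}: (0)*(-1)
so (chi_5 * chi_3) takes values
  {1} -> 2, {-1} -> -2, {i,-i} -> 0, {j,-j} -> 0, {k,-k} -> 0.
Now take the inner product of this character with each irreducible chi from the table, <chi_5*chi_3, chi> = (1/8) sum_C |C| (chi_5*chi_3)(C) conj(chi(C)):
  <chi_5*chi_3, chi_1> = (1/8)[1*(2)*conj(1) + 1*(-2)*conj(1) + 2*(0)*conj(1) + 2*(0)*conj(1) + 2*(0)*conj(1)]
      = (1/8)[(2) + (-2) + (0) + (0) + (0)] = 0/8 = 0
  <chi_5*chi_3, chi_2> = (1/8)[1*(2)*conj(1) + 1*(-2)*conj(1) + 2*(0)*conj(1) + 2*(0)*conj(-1) + 2*(0)*conj(-1)]
      = (1/8)[(2) + (-2) + (0) + (0) + (0)] = 0/8 = 0
  <chi_5*chi_3, chi_3> = (1/8)[1*(2)*conj(1) + 1*(-2)*conj(1) + 2*(0)*conj(-1) + 2*(0)*conj(1) + 2*(0)*conj(-1)]
      = (1/8)[(2) + (-2) + (0) + (0) + (0)] = 0/8 = 0
  <chi_5*chi_3, chi_4> = (1/8)[1*(2)*conj(1) + 1*(-2)*conj(1) + 2*(0)*conj(-1) + 2*(0)*conj(-1) + 2*(0)*conj(1)]
      = (1/8)[(2) + (-2) + (0) + (0) + (0)] = 0/8 = 0
  <chi_5*chi_3, chi_5> = (1/8)[1*(2)*conj(2) + 1*(-2)*conj(-2) + 2*(0)*conj(0) + 2*(0)*conj(0) + 2*(0)*conj(0)]
      = (1/8)[(4) + (4) + (0) + (0) + (0)] = 8/8 = 1
Hence the multiplicities are chi_5: 1. Dimension check: dim(chi_5)*dim(chi_3) = 2*1 = 2 and sum (mult * dim) = 1*2 = 2.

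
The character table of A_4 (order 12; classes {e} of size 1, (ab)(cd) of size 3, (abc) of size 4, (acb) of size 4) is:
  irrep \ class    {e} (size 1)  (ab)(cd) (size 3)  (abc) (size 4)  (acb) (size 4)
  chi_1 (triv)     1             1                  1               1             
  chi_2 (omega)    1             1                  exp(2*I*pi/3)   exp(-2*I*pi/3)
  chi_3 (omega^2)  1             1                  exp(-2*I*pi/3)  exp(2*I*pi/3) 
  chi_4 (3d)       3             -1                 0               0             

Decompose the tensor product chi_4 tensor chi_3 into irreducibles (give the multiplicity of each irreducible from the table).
chi_4 tensor chi_3 = chi_4 (all other irreducibles have multiplicity 0).

The character of a tensor product is the pointwise product (chi_4 * chi_3)(C) = chi_4(C) * chi_3(C):
  {e}: (3)*(1), (ab)(cd): (-1)*(1), (abc): (0)*(exp(-2*I*pi/3)), (acb): (0)*(exp(2*I*pi/3))
so (chi_4 * chi_3) takes values
  {e} -> 3, (ab)(cd) -> -1, (abc) -> 0, (acb) -> 0.
Now take the inner product of this character with each irreducible chi from the table, <chi_4*chi_3, chi> = (1/12) sum_C |C| (chi_4*chi_3)(C) conj(chi(C)):
  <chi_4*chi_3, chi_1> = (1/12)[1*(3)*conj(1) + 3*(-1)*conj(1) + 4*(0)*conj(1) + 4*(0)*conj(1)]
      = (1/12)[(3) + (-3) + (0) + (0)] = 0/12 = 0
  <chi_4*chi_3, chi_2> = (1/12)[1*(3)*conj(1) + 3*(-1)*conj(1) + 4*(0)*conj(exp(2*I*pi/3)) + 4*(0)*conj(exp(-2*I*pi/3))]
      = (1/12)[(3) + (-3) + (0) + (0)] = 0/12 = 0
  <chi_4*chi_3, chi_3> = (1/12)[1*(3)*conj(1) + 3*(-1)*conj(1) + 4*(0)*conj(exp(-2*I*pi/3)) + 4*(0)*conj(exp(2*I*pi/3))]
      = (1/12)[(3) + (-3) + (0) + (0)] = 0/12 = 0
  <chi_4*chi_3, chi_4> = (1/12)[1*(3)*conj(3) + 3*(-1)*conj(-1) + 4*(0)*conj(0) + 4*(0)*conj(0)]
      = (1/12)[(9) + (3) + (0) + (0)] = 12/12 = 1
(Exp terms are combined using exp(i*s)*conj(exp(i*t)) = exp(i*(s-t)), and sums of them are collapsed using the identity that for every m > 1 the m distinct m-th roots of unity sum to 0, e.g. 1 + exp(2*I*pi/3) + exp(-2*I*pi/3) = 0.)
Hence the multiplicities are chi_4: 1. Dimension check: dim(chi_4)*dim(chi_3) = 3*1 = 3 and sum (mult * dim) = 1*3 = 3.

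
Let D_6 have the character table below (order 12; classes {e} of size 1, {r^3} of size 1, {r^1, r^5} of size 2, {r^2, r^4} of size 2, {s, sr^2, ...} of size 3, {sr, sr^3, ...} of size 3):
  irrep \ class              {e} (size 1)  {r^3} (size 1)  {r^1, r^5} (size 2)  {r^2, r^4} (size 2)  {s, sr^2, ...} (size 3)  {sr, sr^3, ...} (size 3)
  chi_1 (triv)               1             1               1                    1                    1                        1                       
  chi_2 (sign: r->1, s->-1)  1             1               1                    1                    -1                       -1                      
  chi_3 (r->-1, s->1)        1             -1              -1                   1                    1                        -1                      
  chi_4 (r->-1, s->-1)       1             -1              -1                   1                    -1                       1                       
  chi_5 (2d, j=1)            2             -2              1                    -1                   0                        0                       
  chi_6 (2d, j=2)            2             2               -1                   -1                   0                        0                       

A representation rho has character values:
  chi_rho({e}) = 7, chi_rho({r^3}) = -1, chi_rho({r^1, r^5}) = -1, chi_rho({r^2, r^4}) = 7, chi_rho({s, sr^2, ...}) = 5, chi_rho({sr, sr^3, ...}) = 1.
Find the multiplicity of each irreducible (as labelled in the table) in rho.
Multiplicities: chi_1: 3, chi_2: 0, chi_3: 3, chi_4: 1, chi_5: 0, chi_6: 0.

Working: Use <chi_rho, chi> = (1/|G|) sum_C |C| * chi_rho(C) * conj(chi(C)) with |G| = 12 for each irreducible chi in the table:
  <chi_rho, chi_1> = (1/12)[1*(7)*conj(1) + 1*(-1)*conj(1) + 2*(-1)*conj(1) + 2*(7)*conj(1) + 3*(5)*conj(1) + 3*(1)*conj(1)]
      = (1/12)[(7) + (-1) + (-2) + (14) + (15) + (3)] = 36/12 = 3
  <chi_rho, chi_2> = (1/12)[1*(7)*conj(1) + 1*(-1)*conj(1) + 2*(-1)*conj(1) + 2*(7)*conj(1) + 3*(5)*conj(-1) + 3*(1)*conj(-1)]
      = (1/12)[(7) + (-1) + (-2) + (14) + (-15) + (-3)] = 0/12 = 0
  <chi_rho, chi_3> = (1/12)[1*(7)*conj(1) + 1*(-1)*conj(-1) + 2*(-1)*conj(-1) + 2*(7)*conj(1) + 3*(5)*conj(1) + 3*(1)*conj(-1)]
      = (1/12)[(7) + (1) + (2) + (14) + (15) + (-3)] = 36/12 = 3
  <chi_rho, chi_4> = (1/12)[1*(7)*conj(1) + 1*(-1)*conj(-1) + 2*(-1)*conj(-1) + 2*(7)*conj(1) + 3*(5)*conj(-1) + 3*(1)*conj(1)]
      = (1/12)[(7) + (1) + (2) + (14) + (-15) + (3)] = 12/12 = 1
  <chi_rho, chi_5> = (1/12)[1*(7)*conj(2) + 1*(-1)*conj(-2) + 2*(-1)*conj(1) + 2*(7)*conj(-1) + 3*(5)*conj(0) + 3*(1)*conj(0)]
      = (1/12)[(14) + (2) + (-2) + (-14) + (0) + (0)] = 0/12 = 0
  <chi_rho, chi_6> = (1/12)[1*(7)*conj(2) + 1*(-1)*conj(2) + 2*(-1)*conj(-1) + 2*(7)*conj(-1) + 3*(5)*conj(0) + 3*(1)*conj(0)]
      = (1/12)[(14) + (-2) + (2) + (-14) + (0) + (0)] = 0/12 = 0
Dimension check: dim(rho) = sum (mult * dim) = 3*1 + 0*1 + 3*1 + 1*1 + 0*2 + 0*2 = 7 = chi_rho(e) = 7.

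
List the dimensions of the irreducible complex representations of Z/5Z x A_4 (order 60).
Dimensions: 1, 1, 1, 1, 1, 1, 1, 1, 1, 1, 1, 1, 1, 1, 1, 3, 3, 3, 3, 3

Reasoning: There are 20 irreducibles (= number of conjugacy classes). Their dimensions d_i satisfy sum d_i^2 = |G| = 60: 1 + 1 + 1 + 1 + 1 + 1 + 1 + 1 + 1 + 1 + 1 + 1 + 1 + 1 + 1 + 9 + 9 + 9 + 9 + 9 = 60. (For the product with Z/5Z: each of the 5 1-dim characters of Z/5Z tensors with each irrep of A_4, giving 5 copies of each A_4-dimension.)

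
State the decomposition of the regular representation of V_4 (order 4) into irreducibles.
Each irreducible V_i of dimension d_i appears with multiplicity d_i, i.e. rho_reg = (direct sum over all irreducibles V_i) d_i V_i. The irreducible dimensions for V_4 are 1, 1, 1, 1: 4 irreducibles of dimension 1, each with multiplicity 1. Total dimension 4*1*1 = 4 = |G|.

General theorem: in the regular representation of a finite group G, each irreducible appears with multiplicity equal to its dimension. Check: dim(rho_reg) = sum d_i^2 = 1 + 1 + 1 + 1 = 4 = |G|.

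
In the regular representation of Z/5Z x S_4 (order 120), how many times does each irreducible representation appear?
Each irreducible V_i of dimension d_i appears with multiplicity d_i, i.e. rho_reg = (direct sum over all irreducibles V_i) d_i V_i. The irreducible dimensions for Z/5Z x S_4 are 1, 1, 1, 1, 1, 1, 1, 1, 1, 1, 2, 2, 2, 2, 2, 3, 3, 3, 3, 3, 3, 3, 3, 3, 3: 10 irreducibles of dimension 1, each with multiplicity 1; 5 irreducibles of dimension 2, each with multiplicity 2; 10 irreducibles of dimension 3, each with multiplicity 3. Total dimension 10*1*1 + 5*2*2 + 10*3*3 = 120 = |G|.

Details: General theorem: in the regular representation of a finite group G, each irreducible appears with multiplicity equal to its dimension. Check: dim(rho_reg) = sum d_i^2 = 1 + 1 + 1 + 1 + 1 + 1 + 1 + 1 + 1 + 1 + 4 + 4 + 4 + 4 + 4 + 9 + 9 + 9 + 9 + 9 + 9 + 9 + 9 + 9 + 9 = 120 = |G|.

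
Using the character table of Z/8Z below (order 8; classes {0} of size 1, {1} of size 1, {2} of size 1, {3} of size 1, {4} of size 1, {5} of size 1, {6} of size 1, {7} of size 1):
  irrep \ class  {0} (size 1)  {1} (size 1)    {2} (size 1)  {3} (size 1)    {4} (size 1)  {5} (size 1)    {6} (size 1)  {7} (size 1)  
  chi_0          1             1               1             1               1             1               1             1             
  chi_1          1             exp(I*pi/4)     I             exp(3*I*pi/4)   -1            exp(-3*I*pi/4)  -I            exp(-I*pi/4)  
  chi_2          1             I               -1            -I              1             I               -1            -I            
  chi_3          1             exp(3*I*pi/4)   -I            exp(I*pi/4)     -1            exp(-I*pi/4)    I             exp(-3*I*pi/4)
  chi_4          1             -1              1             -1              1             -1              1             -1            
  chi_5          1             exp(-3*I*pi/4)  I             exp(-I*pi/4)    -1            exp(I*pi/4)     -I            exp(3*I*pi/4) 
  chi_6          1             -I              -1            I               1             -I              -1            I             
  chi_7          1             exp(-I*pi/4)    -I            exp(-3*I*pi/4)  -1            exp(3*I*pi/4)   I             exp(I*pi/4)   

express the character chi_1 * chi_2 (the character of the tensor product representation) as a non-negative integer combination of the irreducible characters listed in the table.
chi_1 tensor chi_2 = chi_3 (all other irreducibles have multiplicity 0).

Reasoning: The character of a tensor product is the pointwise product (chi_1 * chi_2)(C) = chi_1(C) * chi_2(C):
  {0}: (1)*(1), {1}: (exp(I*pi/4))*(I), {2}: (I)*(-1), {3}: (exp(3*I*pi/4))*(-I), {4}: (-1)*(1), {5}: (exp(-3*I*pi/4))*(I), {6}: (-I)*(-1), {7}: (exp(-I*pi/4))*(-I)
so (chi_1 * chi_2) takes values
  {0} -> 1, {1} -> exp(3*I*pi/4), {2} -> -I, {3} -> -exp(-3*I*pi/4), {4} -> -1, {5} -> exp(-I*pi/4), {6} -> I, {7} -> -exp(I*pi/4).
Now take the inner product of this character with each irreducible chi from the table, <chi_1*chi_2, chi> = (1/8) sum_C |C| (chi_1*chi_2)(C) conj(chi(C)):
  <chi_1*chi_2, chi_0> = (1/8)[1*(1)*conj(1) + 1*(exp(3*I*pi/4))*conj(1) + 1*(-I)*conj(1) + 1*(-exp(-3*I*pi/4))*conj(1) + 1*(-1)*conj(1) + 1*(exp(-I*pi/4))*conj(1) + 1*(I)*conj(1) + 1*(-exp(I*pi/4))*conj(1)]
      = (1/8)[(1) + (exp(3*I*pi/4)) + (-I) + (-exp(-3*I*pi/4)) + (-1) + (exp(-I*pi/4)) + (I) + (-exp(I*pi/4))] = 0/8 = 0
  <chi_1*chi_2, chi_1> = (1/8)[1*(1)*conj(1) + 1*(exp(3*I*pi/4))*conj(exp(I*pi/4)) + 1*(-I)*conj(I) + 1*(-exp(-3*I*pi/4))*conj(exp(3*I*pi/4)) + 1*(-1)*conj(-1) + 1*(exp(-I*pi/4))*conj(exp(-3*I*pi/4)) + 1*(I)*conj(-I) + 1*(-exp(I*pi/4))*conj(exp(-I*pi/4))]
      = (1/8)[(1) + (I) + (-1) + (-I) + (1) + (I) + (-1) + (-I)] = 0/8 = 0
  <chi_1*chi_2, chi_2> = (1/8)[1*(1)*conj(1) + 1*(exp(3*I*pi/4))*conj(I) + 1*(-I)*conj(-1) + 1*(-exp(-3*I*pi/4))*conj(-I) + 1*(-1)*conj(1) + 1*(exp(-I*pi/4))*conj(I) + 1*(I)*conj(-1) + 1*(-exp(I*pi/4))*conj(-I)]
      = (1/8)[(1) + (-exp(-3*I*pi/4)) + (I) + (-exp(-I*pi/4)) + (-1) + (-exp(I*pi/4)) + (-I) + (-exp(3*I*pi/4))] = 0/8 = 0
  <chi_1*chi_2, chi_3> = (1/8)[1*(1)*conj(1) + 1*(exp(3*I*pi/4))*conj(exp(3*I*pi/4)) + 1*(-I)*conj(-I) + 1*(-exp(-3*I*pi/4))*conj(exp(I*pi/4)) + 1*(-1)*conj(-1) + 1*(exp(-I*pi/4))*conj(exp(-I*pi/4)) + 1*(I)*conj(I) + 1*(-exp(I*pi/4))*conj(exp(-3*I*pi/4))]
      = (1/8)[(1) + (1) + (1) + (1) + (1) + (1) + (1) + (1)] = 8/8 = 1
  <chi_1*chi_2, chi_4> = (1/8)[1*(1)*conj(1) + 1*(exp(3*I*pi/4))*conj(-1) + 1*(-I)*conj(1) + 1*(-exp(-3*I*pi/4))*conj(-1) + 1*(-1)*conj(1) + 1*(exp(-I*pi/4))*conj(-1) + 1*(I)*conj(1) + 1*(-exp(I*pi/4))*conj(-1)]
      = (1/8)[(1) + (-exp(3*I*pi/4)) + (-I) + (exp(-3*I*pi/4)) + (-1) + (-exp(-I*pi/4)) + (I) + (exp(I*pi/4))] = 0/8 = 0
  <chi_1*chi_2, chi_5> = (1/8)[1*(1)*conj(1) + 1*(exp(3*I*pi/4))*conj(exp(-3*I*pi/4)) + 1*(-I)*conj(I) + 1*(-exp(-3*I*pi/4))*conj(exp(-I*pi/4)) + 1*(-1)*conj(-1) + 1*(exp(-I*pi/4))*conj(exp(I*pi/4)) + 1*(I)*conj(-I) + 1*(-exp(I*pi/4))*conj(exp(3*I*pi/4))]
      = (1/8)[(1) + (-I) + (-1) + (I) + (1) + (-I) + (-1) + (I)] = 0/8 = 0
  <chi_1*chi_2, chi_6> = (1/8)[1*(1)*conj(1) + 1*(exp(3*I*pi/4))*conj(-I) + 1*(-I)*conj(-1) + 1*(-exp(-3*I*pi/4))*conj(I) + 1*(-1)*conj(1) + 1*(exp(-I*pi/4))*conj(-I) + 1*(I)*conj(-1) + 1*(-exp(I*pi/4))*conj(I)]
      = (1/8)[(1) + (exp(-3*I*pi/4)) + (I) + (exp(-I*pi/4)) + (-1) + (exp(I*pi/4)) + (-I) + (exp(3*I*pi/4))] = 0/8 = 0
  <chi_1*chi_2, chi_7> = (1/8)[1*(1)*conj(1) + 1*(exp(3*I*pi/4))*conj(exp(-I*pi/4)) + 1*(-I)*conj(-I) + 1*(-exp(-3*I*pi/4))*conj(exp(-3*I*pi/4)) + 1*(-1)*conj(-1) + 1*(exp(-I*pi/4))*conj(exp(3*I*pi/4)) + 1*(I)*conj(I) + 1*(-exp(I*pi/4))*conj(exp(I*pi/4))]
      = (1/8)[(1) + (-1) + (1) + (-1) + (1) + (-1) + (1) + (-1)] = 0/8 = 0
(Exp terms are combined using exp(i*s)*conj(exp(i*t)) = exp(i*(s-t)), and sums of them are collapsed using the identity that for every m > 1 the m distinct m-th roots of unity sum to 0, e.g. 1 + exp(2*I*pi/3) + exp(-2*I*pi/3) = 0.)
Hence the multiplicities are chi_3: 1. Dimension check: dim(chi_1)*dim(chi_2) = 1*1 = 1 and sum (mult * dim) = 1*1 = 1.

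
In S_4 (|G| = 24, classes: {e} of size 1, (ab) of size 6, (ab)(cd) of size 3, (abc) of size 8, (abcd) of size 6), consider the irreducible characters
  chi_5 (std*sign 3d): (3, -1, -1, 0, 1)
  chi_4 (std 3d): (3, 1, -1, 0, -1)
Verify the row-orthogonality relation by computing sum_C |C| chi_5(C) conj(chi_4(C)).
Sum = 0; so <chi_5, chi_4> = 0 (distinct irreducibles are orthogonal).

Argument: Compute term by term over conjugacy classes (|C| * chi_5(C) * conj(chi_4(C))):
  1*(3)*conj(3) + 6*(-1)*conj(1) + 3*(-1)*conj(-1) + 8*(0)*conj(0) + 6*(1)*conj(-1)
  = (9) + (-6) + (3) + (0) + (-6)
  = 0.
Dividing by |G| = 24 gives 0/24 = 0, matching the row-orthogonality relation <chi_5, chi_4> = [chi_5 = chi_4].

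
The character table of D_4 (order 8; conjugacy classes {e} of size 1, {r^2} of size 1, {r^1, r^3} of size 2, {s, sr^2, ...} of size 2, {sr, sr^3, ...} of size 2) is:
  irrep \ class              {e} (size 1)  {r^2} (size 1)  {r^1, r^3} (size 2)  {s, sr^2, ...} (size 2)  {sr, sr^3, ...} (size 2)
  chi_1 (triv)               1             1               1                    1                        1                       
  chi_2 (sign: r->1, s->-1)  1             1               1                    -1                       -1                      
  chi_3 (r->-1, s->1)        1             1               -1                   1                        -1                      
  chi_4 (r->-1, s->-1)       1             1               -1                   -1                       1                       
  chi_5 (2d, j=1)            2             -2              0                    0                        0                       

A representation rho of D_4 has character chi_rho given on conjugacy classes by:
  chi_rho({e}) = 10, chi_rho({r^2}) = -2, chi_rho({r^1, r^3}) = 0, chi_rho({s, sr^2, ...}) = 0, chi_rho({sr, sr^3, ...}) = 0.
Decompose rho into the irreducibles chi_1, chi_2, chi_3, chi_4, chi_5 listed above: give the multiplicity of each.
Multiplicities: chi_1: 1, chi_2: 1, chi_3: 1, chi_4: 1, chi_5: 3.

Explanation: Use <chi_rho, chi> = (1/|G|) sum_C |C| * chi_rho(C) * conj(chi(C)) with |G| = 8 for each irreducible chi in the table:
  <chi_rho, chi_1> = (1/8)[1*(10)*conj(1) + 1*(-2)*conj(1) + 2*(0)*conj(1) + 2*(0)*conj(1) + 2*(0)*conj(1)]
      = (1/8)[(10) + (-2) + (0) + (0) + (0)] = 8/8 = 1
  <chi_rho, chi_2> = (1/8)[1*(10)*conj(1) + 1*(-2)*conj(1) + 2*(0)*conj(1) + 2*(0)*conj(-1) + 2*(0)*conj(-1)]
      = (1/8)[(10) + (-2) + (0) + (0) + (0)] = 8/8 = 1
  <chi_rho, chi_3> = (1/8)[1*(10)*conj(1) + 1*(-2)*conj(1) + 2*(0)*conj(-1) + 2*(0)*conj(1) + 2*(0)*conj(-1)]
      = (1/8)[(10) + (-2) + (0) + (0) + (0)] = 8/8 = 1
  <chi_rho, chi_4> = (1/8)[1*(10)*conj(1) + 1*(-2)*conj(1) + 2*(0)*conj(-1) + 2*(0)*conj(-1) + 2*(0)*conj(1)]
      = (1/8)[(10) + (-2) + (0) + (0) + (0)] = 8/8 = 1
  <chi_rho, chi_5> = (1/8)[1*(10)*conj(2) + 1*(-2)*conj(-2) + 2*(0)*conj(0) + 2*(0)*conj(0) + 2*(0)*conj(0)]
      = (1/8)[(20) + (4) + (0) + (0) + (0)] = 24/8 = 3
Dimension check: dim(rho) = sum (mult * dim) = 1*1 + 1*1 + 1*1 + 1*1 + 3*2 = 10 = chi_rho(e) = 10.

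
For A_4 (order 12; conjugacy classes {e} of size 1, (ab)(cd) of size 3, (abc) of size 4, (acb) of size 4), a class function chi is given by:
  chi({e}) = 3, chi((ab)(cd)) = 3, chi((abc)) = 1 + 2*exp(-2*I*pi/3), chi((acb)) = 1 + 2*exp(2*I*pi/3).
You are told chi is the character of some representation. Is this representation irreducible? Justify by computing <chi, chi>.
Not irreducible (reducible): <chi, chi> = 5 > 1.

Explanation: <chi, chi> = (1/|G|) sum_C |C| * |chi(C)|^2 = (1/12)[1*|3|^2 + 3*|3|^2 + 4*|1 + 2*exp(-2*I*pi/3)|^2 + 4*|1 + 2*exp(2*I*pi/3)|^2]
  = (1/12)[(9) + (27) + (12) + (12)] = 60/12 = 5.
(Exp terms are combined using exp(i*s)*conj(exp(i*t)) = exp(i*(s-t)), and sums of them are collapsed using the identity that for every m > 1 the m distinct m-th roots of unity sum to 0, e.g. 1 + exp(2*I*pi/3) + exp(-2*I*pi/3) = 0.)
A character is irreducible iff <chi, chi> = 1, so this representation is reducible.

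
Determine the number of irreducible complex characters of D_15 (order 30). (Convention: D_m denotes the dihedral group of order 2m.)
9

Reasoning: The number of irreducible complex representations of a finite group equals its number of conjugacy classes. D_15 has 9 conjugacy classes ((n+3)/2 for n odd), so D_15 (order 30) has exactly 9 irreducible complex representations.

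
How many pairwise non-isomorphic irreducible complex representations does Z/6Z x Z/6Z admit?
36

Details: The number of irreducible complex representations of a finite group equals its number of conjugacy classes. Z/6Z x Z/6Z is abelian of order 36, so every element is its own conjugacy class: 36 classes, so Z/6Z x Z/6Z (order 36) has exactly 36 irreducible complex representations.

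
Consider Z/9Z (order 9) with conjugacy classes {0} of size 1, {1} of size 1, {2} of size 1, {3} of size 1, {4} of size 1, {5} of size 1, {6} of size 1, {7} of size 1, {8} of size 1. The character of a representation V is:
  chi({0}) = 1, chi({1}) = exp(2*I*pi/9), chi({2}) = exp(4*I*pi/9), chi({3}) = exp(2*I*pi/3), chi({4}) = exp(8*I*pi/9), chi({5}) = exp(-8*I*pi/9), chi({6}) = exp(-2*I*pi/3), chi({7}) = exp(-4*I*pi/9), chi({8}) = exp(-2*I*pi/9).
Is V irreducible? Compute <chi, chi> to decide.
Irreducible: <chi, chi> = 1.

Solution. <chi, chi> = (1/|G|) sum_C |C| * |chi(C)|^2 = (1/9)[1*|1|^2 + 1*|exp(2*I*pi/9)|^2 + 1*|exp(4*I*pi/9)|^2 + 1*|exp(2*I*pi/3)|^2 + 1*|exp(8*I*pi/9)|^2 + 1*|exp(-8*I*pi/9)|^2 + 1*|exp(-2*I*pi/3)|^2 + 1*|exp(-4*I*pi/9)|^2 + 1*|exp(-2*I*pi/9)|^2]
  = (1/9)[(1) + (1) + (1) + (1) + (1) + (1) + (1) + (1) + (1)] = 9/9 = 1.
(Exp terms are combined using exp(i*s)*conj(exp(i*t)) = exp(i*(s-t)), and sums of them are collapsed using the identity that for every m > 1 the m distinct m-th roots of unity sum to 0, e.g. 1 + exp(2*I*pi/3) + exp(-2*I*pi/3) = 0.)
A character is irreducible iff <chi, chi> = 1, so this representation is irreducible.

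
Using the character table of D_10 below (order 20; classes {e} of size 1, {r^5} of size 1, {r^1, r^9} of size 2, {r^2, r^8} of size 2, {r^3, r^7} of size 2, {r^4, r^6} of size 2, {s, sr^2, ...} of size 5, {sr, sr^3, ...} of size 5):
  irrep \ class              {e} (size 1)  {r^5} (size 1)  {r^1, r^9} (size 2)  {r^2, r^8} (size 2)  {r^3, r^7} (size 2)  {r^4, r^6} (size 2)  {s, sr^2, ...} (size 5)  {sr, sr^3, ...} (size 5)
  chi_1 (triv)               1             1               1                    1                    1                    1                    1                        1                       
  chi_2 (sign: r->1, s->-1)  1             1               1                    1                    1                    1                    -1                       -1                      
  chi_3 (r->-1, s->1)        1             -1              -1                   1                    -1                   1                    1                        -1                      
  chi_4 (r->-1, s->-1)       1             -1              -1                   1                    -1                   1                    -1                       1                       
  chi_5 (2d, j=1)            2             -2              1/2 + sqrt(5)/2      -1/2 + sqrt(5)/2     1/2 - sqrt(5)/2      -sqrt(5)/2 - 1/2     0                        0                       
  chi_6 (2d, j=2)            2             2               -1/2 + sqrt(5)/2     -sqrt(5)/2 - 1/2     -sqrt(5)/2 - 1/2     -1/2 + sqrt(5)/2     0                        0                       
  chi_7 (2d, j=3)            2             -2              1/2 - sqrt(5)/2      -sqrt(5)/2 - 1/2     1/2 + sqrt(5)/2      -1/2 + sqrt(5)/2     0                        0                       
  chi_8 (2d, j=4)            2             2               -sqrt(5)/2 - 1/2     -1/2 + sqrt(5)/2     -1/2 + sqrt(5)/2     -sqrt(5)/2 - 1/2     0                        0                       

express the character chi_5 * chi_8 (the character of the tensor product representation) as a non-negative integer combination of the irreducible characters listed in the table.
chi_5 tensor chi_8 = chi_3 + chi_4 + chi_7 (all other irreducibles have multiplicity 0).

Solution. The character of a tensor product is the pointwise product (chi_5 * chi_8)(C) = chi_5(C) * chi_8(C):
  {e}: (2)*(2), {r^5}: (-2)*(2), {r^1, r^9}: (1/2 + sqrt(5)/2)*(-sqrt(5)/2 - 1/2), {r^2, r^8}: (-1/2 + sqrt(5)/2)*(-1/2 + sqrt(5)/2), {r^3, r^7}: (1/2 - sqrt(5)/2)*(-1/2 + sqrt(5)/2), {r^4, r^6}: (-sqrt(5)/2 - 1/2)*(-sqrt(5)/2 - 1/2), {s, sr^2, ...}: (0)*(0), {sr, sr^3, ...}: (0)*(0)
so (chi_5 * chi_8) takes values
  {e} -> 4, {r^5} -> -4, {r^1, r^9} -> -3/2 - sqrt(5)/2, {r^2, r^8} -> 3/2 - sqrt(5)/2, {r^3, r^7} -> -3/2 + sqrt(5)/2, {r^4, r^6} -> sqrt(5)/2 + 3/2, {s, sr^2, ...} -> 0, {sr, sr^3, ...} -> 0.
Now take the inner product of this character with each irreducible chi from the table, <chi_5*chi_8, chi> = (1/20) sum_C |C| (chi_5*chi_8)(C) conj(chi(C)):
  <chi_5*chi_8, chi_1> = (1/20)[1*(4)*conj(1) + 1*(-4)*conj(1) + 2*(-3/2 - sqrt(5)/2)*conj(1) + 2*(3/2 - sqrt(5)/2)*conj(1) + 2*(-3/2 + sqrt(5)/2)*conj(1) + 2*(sqrt(5)/2 + 3/2)*conj(1) + 5*(0)*conj(1) + 5*(0)*conj(1)]
      = (1/20)[(4) + (-4) + (-3 - sqrt(5)) + (3 - sqrt(5)) + (-3 + sqrt(5)) + (sqrt(5) + 3) + (0) + (0)] = 0/20 = 0
  <chi_5*chi_8, chi_2> = (1/20)[1*(4)*conj(1) + 1*(-4)*conj(1) + 2*(-3/2 - sqrt(5)/2)*conj(1) + 2*(3/2 - sqrt(5)/2)*conj(1) + 2*(-3/2 + sqrt(5)/2)*conj(1) + 2*(sqrt(5)/2 + 3/2)*conj(1) + 5*(0)*conj(-1) + 5*(0)*conj(-1)]
      = (1/20)[(4) + (-4) + (-3 - sqrt(5)) + (3 - sqrt(5)) + (-3 + sqrt(5)) + (sqrt(5) + 3) + (0) + (0)] = 0/20 = 0
  <chi_5*chi_8, chi_3> = (1/20)[1*(4)*conj(1) + 1*(-4)*conj(-1) + 2*(-3/2 - sqrt(5)/2)*conj(-1) + 2*(3/2 - sqrt(5)/2)*conj(1) + 2*(-3/2 + sqrt(5)/2)*conj(-1) + 2*(sqrt(5)/2 + 3/2)*conj(1) + 5*(0)*conj(1) + 5*(0)*conj(-1)]
      = (1/20)[(4) + (4) + (sqrt(5) + 3) + (3 - sqrt(5)) + (3 - sqrt(5)) + (sqrt(5) + 3) + (0) + (0)] = 20/20 = 1
  <chi_5*chi_8, chi_4> = (1/20)[1*(4)*conj(1) + 1*(-4)*conj(-1) + 2*(-3/2 - sqrt(5)/2)*conj(-1) + 2*(3/2 - sqrt(5)/2)*conj(1) + 2*(-3/2 + sqrt(5)/2)*conj(-1) + 2*(sqrt(5)/2 + 3/2)*conj(1) + 5*(0)*conj(-1) + 5*(0)*conj(1)]
      = (1/20)[(4) + (4) + (sqrt(5) + 3) + (3 - sqrt(5)) + (3 - sqrt(5)) + (sqrt(5) + 3) + (0) + (0)] = 20/20 = 1
  <chi_5*chi_8, chi_5> = (1/20)[1*(4)*conj(2) + 1*(-4)*conj(-2) + 2*(-3/2 - sqrt(5)/2)*conj(1/2 + sqrt(5)/2) + 2*(3/2 - sqrt(5)/2)*conj(-1/2 + sqrt(5)/2) + 2*(-3/2 + sqrt(5)/2)*conj(1/2 - sqrt(5)/2) + 2*(sqrt(5)/2 + 3/2)*conj(-sqrt(5)/2 - 1/2) + 5*(0)*conj(0) + 5*(0)*conj(0)]
      = (1/20)[(8) + (8) + (-2*sqrt(5) - 4) + (-4 + 2*sqrt(5)) + (-4 + 2*sqrt(5)) + (-2*sqrt(5) - 4) + (0) + (0)] = 0/20 = 0
  <chi_5*chi_8, chi_6> = (1/20)[1*(4)*conj(2) + 1*(-4)*conj(2) + 2*(-3/2 - sqrt(5)/2)*conj(-1/2 + sqrt(5)/2) + 2*(3/2 - sqrt(5)/2)*conj(-sqrt(5)/2 - 1/2) + 2*(-3/2 + sqrt(5)/2)*conj(-sqrt(5)/2 - 1/2) + 2*(sqrt(5)/2 + 3/2)*conj(-1/2 + sqrt(5)/2) + 5*(0)*conj(0) + 5*(0)*conj(0)]
      = (1/20)[(8) + (-8) + (-sqrt(5) - 1) + (1 - sqrt(5)) + (-1 + sqrt(5)) + (1 + sqrt(5)) + (0) + (0)] = 0/20 = 0
  <chi_5*chi_8, chi_7> = (1/20)[1*(4)*conj(2) + 1*(-4)*conj(-2) + 2*(-3/2 - sqrt(5)/2)*conj(1/2 - sqrt(5)/2) + 2*(3/2 - sqrt(5)/2)*conj(-sqrt(5)/2 - 1/2) + 2*(-3/2 + sqrt(5)/2)*conj(1/2 + sqrt(5)/2) + 2*(sqrt(5)/2 + 3/2)*conj(-1/2 + sqrt(5)/2) + 5*(0)*conj(0) + 5*(0)*conj(0)]
      = (1/20)[(8) + (8) + (1 + sqrt(5)) + (1 - sqrt(5)) + (1 - sqrt(5)) + (1 + sqrt(5)) + (0) + (0)] = 20/20 = 1
  <chi_5*chi_8, chi_8> = (1/20)[1*(4)*conj(2) + 1*(-4)*conj(2) + 2*(-3/2 - sqrt(5)/2)*conj(-sqrt(5)/2 - 1/2) + 2*(3/2 - sqrt(5)/2)*conj(-1/2 + sqrt(5)/2) + 2*(-3/2 + sqrt(5)/2)*conj(-1/2 + sqrt(5)/2) + 2*(sqrt(5)/2 + 3/2)*conj(-sqrt(5)/2 - 1/2) + 5*(0)*conj(0) + 5*(0)*conj(0)]
      = (1/20)[(8) + (-8) + (4 + 2*sqrt(5)) + (-4 + 2*sqrt(5)) + (4 - 2*sqrt(5)) + (-2*sqrt(5) - 4) + (0) + (0)] = 0/20 = 0
Hence the multiplicities are chi_3: 1, chi_4: 1, chi_7: 1. Dimension check: dim(chi_5)*dim(chi_8) = 2*2 = 4 and sum (mult * dim) = 1*1 + 1*1 + 1*2 = 4.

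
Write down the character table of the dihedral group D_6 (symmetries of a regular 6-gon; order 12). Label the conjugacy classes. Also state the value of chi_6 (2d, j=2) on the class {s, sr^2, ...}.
Conjugacy classes: {e} of size 1, {r^3} of size 1, {r^1, r^5} of size 2, {r^2, r^4} of size 2, {s, sr^2, ...} of size 3, {sr, sr^3, ...} of size 3.
Character table:
  irrep \ class              {e} (size 1)  {r^3} (size 1)  {r^1, r^5} (size 2)  {r^2, r^4} (size 2)  {s, sr^2, ...} (size 3)  {sr, sr^3, ...} (size 3)
  chi_1 (triv)               1             1               1                    1                    1                        1                       
  chi_2 (sign: r->1, s->-1)  1             1               1                    1                    -1                       -1                      
  chi_3 (r->-1, s->1)        1             -1              -1                   1                    1                        -1                      
  chi_4 (r->-1, s->-1)       1             -1              -1                   1                    -1                       1                       
  chi_5 (2d, j=1)            2             -2              1                    -1                   0                        0                       
  chi_6 (2d, j=2)            2             2               -1                   -1                   0                        0                       

Spot check: chi_6 (2d, j=2) on {s, sr^2, ...} = 0.

Argument: D_6 has order 2*6 = 12 with 6 conjugacy classes, hence 6 irreducibles. Sum of squared dims 1 + 1 + 1 + 1 + 4 + 4 = 12 = |G|. Linear characters come from the abelianisation; the 2-dimensional irreps have character r^k -> 2*cos(2*pi*j*k/6), reflections -> 0.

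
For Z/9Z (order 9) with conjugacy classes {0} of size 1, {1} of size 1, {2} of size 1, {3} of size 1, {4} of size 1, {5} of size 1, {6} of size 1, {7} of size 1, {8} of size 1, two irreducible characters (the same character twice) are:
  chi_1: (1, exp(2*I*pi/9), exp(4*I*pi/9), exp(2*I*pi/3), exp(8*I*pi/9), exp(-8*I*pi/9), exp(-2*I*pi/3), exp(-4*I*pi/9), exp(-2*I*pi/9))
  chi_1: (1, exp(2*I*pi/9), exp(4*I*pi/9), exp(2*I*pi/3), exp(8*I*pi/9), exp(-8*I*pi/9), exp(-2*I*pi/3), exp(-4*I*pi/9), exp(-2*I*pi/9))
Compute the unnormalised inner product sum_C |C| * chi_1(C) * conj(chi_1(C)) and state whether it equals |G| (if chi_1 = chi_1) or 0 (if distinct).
Sum = 9 = |G| = 9; so <chi_1, chi_1> = 1 (norm-1 confirms irreducibility).

Details: Compute term by term over conjugacy classes (|C| * chi_1(C) * conj(chi_1(C))):
  1*(1)*conj(1) + 1*(exp(2*I*pi/9))*conj(exp(2*I*pi/9)) + 1*(exp(4*I*pi/9))*conj(exp(4*I*pi/9)) + 1*(exp(2*I*pi/3))*conj(exp(2*I*pi/3)) + 1*(exp(8*I*pi/9))*conj(exp(8*I*pi/9)) + 1*(exp(-8*I*pi/9))*conj(exp(-8*I*pi/9)) + 1*(exp(-2*I*pi/3))*conj(exp(-2*I*pi/3)) + 1*(exp(-4*I*pi/9))*conj(exp(-4*I*pi/9)) + 1*(exp(-2*I*pi/9))*conj(exp(-2*I*pi/9))
  = (1) + (1) + (1) + (1) + (1) + (1) + (1) + (1) + (1)
  = 9.
(Exp terms are combined using exp(i*s)*conj(exp(i*t)) = exp(i*(s-t)), and sums of them are collapsed using the identity that for every m > 1 the m distinct m-th roots of unity sum to 0, e.g. 1 + exp(2*I*pi/3) + exp(-2*I*pi/3) = 0.)
Dividing by |G| = 9 gives 9/9 = 1, matching the row-orthogonality relation <chi_1, chi_1> = [chi_1 = chi_1].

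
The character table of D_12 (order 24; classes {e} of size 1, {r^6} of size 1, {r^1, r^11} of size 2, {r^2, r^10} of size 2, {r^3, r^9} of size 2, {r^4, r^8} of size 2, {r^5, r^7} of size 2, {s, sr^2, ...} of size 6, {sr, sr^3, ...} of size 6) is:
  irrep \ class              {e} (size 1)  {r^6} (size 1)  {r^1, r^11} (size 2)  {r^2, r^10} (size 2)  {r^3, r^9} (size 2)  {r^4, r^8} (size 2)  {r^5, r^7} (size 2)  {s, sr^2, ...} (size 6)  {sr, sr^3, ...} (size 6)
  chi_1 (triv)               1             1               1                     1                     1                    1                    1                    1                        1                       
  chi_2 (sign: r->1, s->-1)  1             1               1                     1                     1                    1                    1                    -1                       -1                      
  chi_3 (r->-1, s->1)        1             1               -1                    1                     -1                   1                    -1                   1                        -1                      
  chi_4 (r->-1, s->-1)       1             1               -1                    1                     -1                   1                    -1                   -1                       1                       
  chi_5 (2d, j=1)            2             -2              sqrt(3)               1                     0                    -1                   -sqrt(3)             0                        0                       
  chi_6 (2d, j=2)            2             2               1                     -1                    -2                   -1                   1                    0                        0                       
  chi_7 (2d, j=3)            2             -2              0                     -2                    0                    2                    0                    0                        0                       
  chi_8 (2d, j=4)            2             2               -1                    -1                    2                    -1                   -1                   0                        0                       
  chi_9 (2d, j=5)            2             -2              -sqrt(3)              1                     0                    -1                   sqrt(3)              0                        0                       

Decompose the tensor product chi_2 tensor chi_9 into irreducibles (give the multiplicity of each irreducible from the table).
chi_2 tensor chi_9 = chi_9 (all other irreducibles have multiplicity 0).

Reasoning: The character of a tensor product is the pointwise product (chi_2 * chi_9)(C) = chi_2(C) * chi_9(C):
  {e}: (1)*(2), {r^6}: (1)*(-2), {r^1, r^11}: (1)*(-sqrt(3)), {r^2, r^10}: (1)*(1), {r^3, r^9}: (1)*(0), {r^4, r^8}: (1)*(-1), {r^5, r^7}: (1)*(sqrt(3)), {s, sr^2, ...}: (-1)*(0), {sr, sr^3, ...}: (-1)*(0)
so (chi_2 * chi_9) takes values
  {e} -> 2, {r^6} -> -2, {r^1, r^11} -> -sqrt(3), {r^2, r^10} -> 1, {r^3, r^9} -> 0, {r^4, r^8} -> -1, {r^5, r^7} -> sqrt(3), {s, sr^2, ...} -> 0, {sr, sr^3, ...} -> 0.
Now take the inner product of this character with each irreducible chi from the table, <chi_2*chi_9, chi> = (1/24) sum_C |C| (chi_2*chi_9)(C) conj(chi(C)):
  <chi_2*chi_9, chi_1> = (1/24)[1*(2)*conj(1) + 1*(-2)*conj(1) + 2*(-sqrt(3))*conj(1) + 2*(1)*conj(1) + 2*(0)*conj(1) + 2*(-1)*conj(1) + 2*(sqrt(3))*conj(1) + 6*(0)*conj(1) + 6*(0)*conj(1)]
      = (1/24)[(2) + (-2) + (-2*sqrt(3)) + (2) + (0) + (-2) + (2*sqrt(3)) + (0) + (0)] = 0/24 = 0
  <chi_2*chi_9, chi_2> = (1/24)[1*(2)*conj(1) + 1*(-2)*conj(1) + 2*(-sqrt(3))*conj(1) + 2*(1)*conj(1) + 2*(0)*conj(1) + 2*(-1)*conj(1) + 2*(sqrt(3))*conj(1) + 6*(0)*conj(-1) + 6*(0)*conj(-1)]
      = (1/24)[(2) + (-2) + (-2*sqrt(3)) + (2) + (0) + (-2) + (2*sqrt(3)) + (0) + (0)] = 0/24 = 0
  <chi_2*chi_9, chi_3> = (1/24)[1*(2)*conj(1) + 1*(-2)*conj(1) + 2*(-sqrt(3))*conj(-1) + 2*(1)*conj(1) + 2*(0)*conj(-1) + 2*(-1)*conj(1) + 2*(sqrt(3))*conj(-1) + 6*(0)*conj(1) + 6*(0)*conj(-1)]
      = (1/24)[(2) + (-2) + (2*sqrt(3)) + (2) + (0) + (-2) + (-2*sqrt(3)) + (0) + (0)] = 0/24 = 0
  <chi_2*chi_9, chi_4> = (1/24)[1*(2)*conj(1) + 1*(-2)*conj(1) + 2*(-sqrt(3))*conj(-1) + 2*(1)*conj(1) + 2*(0)*conj(-1) + 2*(-1)*conj(1) + 2*(sqrt(3))*conj(-1) + 6*(0)*conj(-1) + 6*(0)*conj(1)]
      = (1/24)[(2) + (-2) + (2*sqrt(3)) + (2) + (0) + (-2) + (-2*sqrt(3)) + (0) + (0)] = 0/24 = 0
  <chi_2*chi_9, chi_5> = (1/24)[1*(2)*conj(2) + 1*(-2)*conj(-2) + 2*(-sqrt(3))*conj(sqrt(3)) + 2*(1)*conj(1) + 2*(0)*conj(0) + 2*(-1)*conj(-1) + 2*(sqrt(3))*conj(-sqrt(3)) + 6*(0)*conj(0) + 6*(0)*conj(0)]
      = (1/24)[(4) + (4) + (-6) + (2) + (0) + (2) + (-6) + (0) + (0)] = 0/24 = 0
  <chi_2*chi_9, chi_6> = (1/24)[1*(2)*conj(2) + 1*(-2)*conj(2) + 2*(-sqrt(3))*conj(1) + 2*(1)*conj(-1) + 2*(0)*conj(-2) + 2*(-1)*conj(-1) + 2*(sqrt(3))*conj(1) + 6*(0)*conj(0) + 6*(0)*conj(0)]
      = (1/24)[(4) + (-4) + (-2*sqrt(3)) + (-2) + (0) + (2) + (2*sqrt(3)) + (0) + (0)] = 0/24 = 0
  <chi_2*chi_9, chi_7> = (1/24)[1*(2)*conj(2) + 1*(-2)*conj(-2) + 2*(-sqrt(3))*conj(0) + 2*(1)*conj(-2) + 2*(0)*conj(0) + 2*(-1)*conj(2) + 2*(sqrt(3))*conj(0) + 6*(0)*conj(0) + 6*(0)*conj(0)]
      = (1/24)[(4) + (4) + (0) + (-4) + (0) + (-4) + (0) + (0) + (0)] = 0/24 = 0
  <chi_2*chi_9, chi_8> = (1/24)[1*(2)*conj(2) + 1*(-2)*conj(2) + 2*(-sqrt(3))*conj(-1) + 2*(1)*conj(-1) + 2*(0)*conj(2) + 2*(-1)*conj(-1) + 2*(sqrt(3))*conj(-1) + 6*(0)*conj(0) + 6*(0)*conj(0)]
      = (1/24)[(4) + (-4) + (2*sqrt(3)) + (-2) + (0) + (2) + (-2*sqrt(3)) + (0) + (0)] = 0/24 = 0
  <chi_2*chi_9, chi_9> = (1/24)[1*(2)*conj(2) + 1*(-2)*conj(-2) + 2*(-sqrt(3))*conj(-sqrt(3)) + 2*(1)*conj(1) + 2*(0)*conj(0) + 2*(-1)*conj(-1) + 2*(sqrt(3))*conj(sqrt(3)) + 6*(0)*conj(0) + 6*(0)*conj(0)]
      = (1/24)[(4) + (4) + (6) + (2) + (0) + (2) + (6) + (0) + (0)] = 24/24 = 1
Hence the multiplicities are chi_9: 1. Dimension check: dim(chi_2)*dim(chi_9) = 1*2 = 2 and sum (mult * dim) = 1*2 = 2.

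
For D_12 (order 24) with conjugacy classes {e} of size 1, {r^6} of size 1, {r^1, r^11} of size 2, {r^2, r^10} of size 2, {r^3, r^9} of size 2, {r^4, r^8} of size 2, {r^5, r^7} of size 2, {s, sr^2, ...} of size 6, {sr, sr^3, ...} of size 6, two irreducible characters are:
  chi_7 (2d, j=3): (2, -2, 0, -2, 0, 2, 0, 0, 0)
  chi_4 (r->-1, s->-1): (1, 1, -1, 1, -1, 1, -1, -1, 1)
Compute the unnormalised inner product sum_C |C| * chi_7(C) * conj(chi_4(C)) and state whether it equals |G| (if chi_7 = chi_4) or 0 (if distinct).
Sum = 0; so <chi_7, chi_4> = 0 (distinct irreducibles are orthogonal).

Justification: Compute term by term over conjugacy classes (|C| * chi_7(C) * conj(chi_4(C))):
  1*(2)*conj(1) + 1*(-2)*conj(1) + 2*(0)*conj(-1) + 2*(-2)*conj(1) + 2*(0)*conj(-1) + 2*(2)*conj(1) + 2*(0)*conj(-1) + 6*(0)*conj(-1) + 6*(0)*conj(1)
  = (2) + (-2) + (0) + (-4) + (0) + (4) + (0) + (0) + (0)
  = 0.
Dividing by |G| = 24 gives 0/24 = 0, matching the row-orthogonality relation <chi_7, chi_4> = [chi_7 = chi_4].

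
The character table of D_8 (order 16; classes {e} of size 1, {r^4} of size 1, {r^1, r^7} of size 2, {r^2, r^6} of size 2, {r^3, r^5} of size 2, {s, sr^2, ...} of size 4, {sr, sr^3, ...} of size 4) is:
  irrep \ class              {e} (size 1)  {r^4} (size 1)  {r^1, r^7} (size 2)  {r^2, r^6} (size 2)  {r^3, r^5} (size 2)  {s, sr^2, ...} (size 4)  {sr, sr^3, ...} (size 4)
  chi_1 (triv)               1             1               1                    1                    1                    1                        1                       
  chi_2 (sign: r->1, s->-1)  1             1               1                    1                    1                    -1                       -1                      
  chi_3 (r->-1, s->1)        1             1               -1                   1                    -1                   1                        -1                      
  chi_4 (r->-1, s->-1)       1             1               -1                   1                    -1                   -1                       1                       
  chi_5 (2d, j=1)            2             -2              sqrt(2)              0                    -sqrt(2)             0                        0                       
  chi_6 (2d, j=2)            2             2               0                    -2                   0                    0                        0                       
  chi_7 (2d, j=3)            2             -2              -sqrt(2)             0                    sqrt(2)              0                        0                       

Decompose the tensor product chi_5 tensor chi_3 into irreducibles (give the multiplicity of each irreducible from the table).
chi_5 tensor chi_3 = chi_7 (all other irreducibles have multiplicity 0).

Details: The character of a tensor product is the pointwise product (chi_5 * chi_3)(C) = chi_5(C) * chi_3(C):
  {e}: (2)*(1), {r^4}: (-2)*(1), {r^1, r^7}: (sqrt(2))*(-1), {r^2, r^6}: (0)*(1), {r^3, r^5}: (-sqrt(2))*(-1), {s, sr^2, ...}: (0)*(1), {sr, sr^3, ...}: (0)*(-1)
so (chi_5 * chi_3) takes values
  {e} -> 2, {r^4} -> -2, {r^1, r^7} -> -sqrt(2), {r^2, r^6} -> 0, {r^3, r^5} -> sqrt(2), {s, sr^2, ...} -> 0, {sr, sr^3, ...} -> 0.
Now take the inner product of this character with each irreducible chi from the table, <chi_5*chi_3, chi> = (1/16) sum_C |C| (chi_5*chi_3)(C) conj(chi(C)):
  <chi_5*chi_3, chi_1> = (1/16)[1*(2)*conj(1) + 1*(-2)*conj(1) + 2*(-sqrt(2))*conj(1) + 2*(0)*conj(1) + 2*(sqrt(2))*conj(1) + 4*(0)*conj(1) + 4*(0)*conj(1)]
      = (1/16)[(2) + (-2) + (-2*sqrt(2)) + (0) + (2*sqrt(2)) + (0) + (0)] = 0/16 = 0
  <chi_5*chi_3, chi_2> = (1/16)[1*(2)*conj(1) + 1*(-2)*conj(1) + 2*(-sqrt(2))*conj(1) + 2*(0)*conj(1) + 2*(sqrt(2))*conj(1) + 4*(0)*conj(-1) + 4*(0)*conj(-1)]
      = (1/16)[(2) + (-2) + (-2*sqrt(2)) + (0) + (2*sqrt(2)) + (0) + (0)] = 0/16 = 0
  <chi_5*chi_3, chi_3> = (1/16)[1*(2)*conj(1) + 1*(-2)*conj(1) + 2*(-sqrt(2))*conj(-1) + 2*(0)*conj(1) + 2*(sqrt(2))*conj(-1) + 4*(0)*conj(1) + 4*(0)*conj(-1)]
      = (1/16)[(2) + (-2) + (2*sqrt(2)) + (0) + (-2*sqrt(2)) + (0) + (0)] = 0/16 = 0
  <chi_5*chi_3, chi_4> = (1/16)[1*(2)*conj(1) + 1*(-2)*conj(1) + 2*(-sqrt(2))*conj(-1) + 2*(0)*conj(1) + 2*(sqrt(2))*conj(-1) + 4*(0)*conj(-1) + 4*(0)*conj(1)]
      = (1/16)[(2) + (-2) + (2*sqrt(2)) + (0) + (-2*sqrt(2)) + (0) + (0)] = 0/16 = 0
  <chi_5*chi_3, chi_5> = (1/16)[1*(2)*conj(2) + 1*(-2)*conj(-2) + 2*(-sqrt(2))*conj(sqrt(2)) + 2*(0)*conj(0) + 2*(sqrt(2))*conj(-sqrt(2)) + 4*(0)*conj(0) + 4*(0)*conj(0)]
      = (1/16)[(4) + (4) + (-4) + (0) + (-4) + (0) + (0)] = 0/16 = 0
  <chi_5*chi_3, chi_6> = (1/16)[1*(2)*conj(2) + 1*(-2)*conj(2) + 2*(-sqrt(2))*conj(0) + 2*(0)*conj(-2) + 2*(sqrt(2))*conj(0) + 4*(0)*conj(0) + 4*(0)*conj(0)]
      = (1/16)[(4) + (-4) + (0) + (0) + (0) + (0) + (0)] = 0/16 = 0
  <chi_5*chi_3, chi_7> = (1/16)[1*(2)*conj(2) + 1*(-2)*conj(-2) + 2*(-sqrt(2))*conj(-sqrt(2)) + 2*(0)*conj(0) + 2*(sqrt(2))*conj(sqrt(2)) + 4*(0)*conj(0) + 4*(0)*conj(0)]
      = (1/16)[(4) + (4) + (4) + (0) + (4) + (0) + (0)] = 16/16 = 1
Hence the multiplicities are chi_7: 1. Dimension check: dim(chi_5)*dim(chi_3) = 2*1 = 2 and sum (mult * dim) = 1*2 = 2.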